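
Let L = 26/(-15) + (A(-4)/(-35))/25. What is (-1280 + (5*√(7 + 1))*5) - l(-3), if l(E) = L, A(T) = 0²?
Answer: -19174/15 + 50*√2 ≈ -1207.6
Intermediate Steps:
A(T) = 0
L = -26/15 (L = 26/(-15) + (0/(-35))/25 = 26*(-1/15) + (0*(-1/35))*(1/25) = -26/15 + 0*(1/25) = -26/15 + 0 = -26/15 ≈ -1.7333)
l(E) = -26/15
(-1280 + (5*√(7 + 1))*5) - l(-3) = (-1280 + (5*√(7 + 1))*5) - 1*(-26/15) = (-1280 + (5*√8)*5) + 26/15 = (-1280 + (5*(2*√2))*5) + 26/15 = (-1280 + (10*√2)*5) + 26/15 = (-1280 + 50*√2) + 26/15 = -19174/15 + 50*√2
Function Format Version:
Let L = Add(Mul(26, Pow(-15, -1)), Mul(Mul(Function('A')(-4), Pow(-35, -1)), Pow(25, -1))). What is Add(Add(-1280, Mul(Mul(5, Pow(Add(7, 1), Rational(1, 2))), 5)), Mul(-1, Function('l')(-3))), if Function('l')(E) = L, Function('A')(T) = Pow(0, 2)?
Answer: Add(Rational(-19174, 15), Mul(50, Pow(2, Rational(1, 2)))) ≈ -1207.6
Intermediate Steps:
Function('A')(T) = 0
L = Rational(-26, 15) (L = Add(Mul(26, Pow(-15, -1)), Mul(Mul(0, Pow(-35, -1)), Pow(25, -1))) = Add(Mul(26, Rational(-1, 15)), Mul(Mul(0, Rational(-1, 35)), Rational(1, 25))) = Add(Rational(-26, 15), Mul(0, Rational(1, 25))) = Add(Rational(-26, 15), 0) = Rational(-26, 15) ≈ -1.7333)
Function('l')(E) = Rational(-26, 15)
Add(Add(-1280, Mul(Mul(5, Pow(Add(7, 1), Rational(1, 2))), 5)), Mul(-1, Function('l')(-3))) = Add(Add(-1280, Mul(Mul(5, Pow(Add(7, 1), Rational(1, 2))), 5)), Mul(-1, Rational(-26, 15))) = Add(Add(-1280, Mul(Mul(5, Pow(8, Rational(1, 2))), 5)), Rational(26, 15)) = Add(Add(-1280, Mul(Mul(5, Mul(2, Pow(2, Rational(1, 2)))), 5)), Rational(26, 15)) = Add(Add(-1280, Mul(Mul(10, Pow(2, Rational(1, 2))), 5)), Rational(26, 15)) = Add(Add(-1280, Mul(50, Pow(2, Rational(1, 2)))), Rational(26, 15)) = Add(Rational(-19174, 15), Mul(50, Pow(2, Rational(1, 2))))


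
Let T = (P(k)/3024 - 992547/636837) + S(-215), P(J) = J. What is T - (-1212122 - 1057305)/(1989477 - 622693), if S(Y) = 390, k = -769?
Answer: 21377826152557649/54836373199104 ≈ 389.85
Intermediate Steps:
T = 249189631513/641931696 (T = (-769/3024 - 992547/636837) + 390 = (-769*1/3024 - 992547*1/636837) + 390 = (-769/3024 - 330849/212279) + 390 = -1163729927/641931696 + 390 = 249189631513/641931696 ≈ 388.19)
T - (-1212122 - 1057305)/(1989477 - 622693) = 249189631513/641931696 - (-1212122 - 1057305)/(1989477 - 622693) = 249189631513/641931696 - (-2269427)/1366784 = 249189631513/641931696 - 1*(-2269427/1366784) = 249189631513/641931696 + 2269427/1366784 = 21377826152557649/54836373199104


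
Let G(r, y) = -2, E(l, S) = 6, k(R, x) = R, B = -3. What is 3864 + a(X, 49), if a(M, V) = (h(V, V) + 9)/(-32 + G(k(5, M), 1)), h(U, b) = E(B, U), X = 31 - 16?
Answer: 131361/34 ≈ 3863.6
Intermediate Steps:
X = 15
h(U, b) = 6
a(M, V) = -15/34 (a(M, V) = (6 + 9)/(-32 - 2) = 15/(-34) = 15*(-1/34) = -15/34)
3864 + a(X, 49) = 3864 - 15/34 = 131361/34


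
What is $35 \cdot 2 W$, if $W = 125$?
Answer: $8750$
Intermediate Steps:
$35 \cdot 2 W = 35 \cdot 2 \cdot 125 = 35 \cdot 250 = 8750$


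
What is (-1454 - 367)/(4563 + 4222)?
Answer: -1821/8785 ≈ -0.20729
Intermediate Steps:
(-1454 - 367)/(4563 + 4222) = -1821/8785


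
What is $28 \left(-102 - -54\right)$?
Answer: $-1344$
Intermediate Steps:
$28 \left(-102 - -54\right) = 28 \left(-102 + 54\right) = 28 \left(-48\right) = -1344$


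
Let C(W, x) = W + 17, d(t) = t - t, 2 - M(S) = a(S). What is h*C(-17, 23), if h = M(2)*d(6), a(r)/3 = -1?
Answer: 0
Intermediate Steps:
a(r) = -3 (a(r) = 3*(-1) = -3)
M(S) = 5 (M(S) = 2 - 1*(-3) = 2 + 3 = 5)
d(t) = 0
h = 0 (h = 5*0 = 0)
C(W, x) = 17 + W
h*C(-17, 23) = 0*(17 - 17) = 0*0 = 0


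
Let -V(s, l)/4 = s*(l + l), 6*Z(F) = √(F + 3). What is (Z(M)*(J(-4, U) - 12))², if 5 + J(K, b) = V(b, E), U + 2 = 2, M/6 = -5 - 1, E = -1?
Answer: -3179/12 ≈ -264.92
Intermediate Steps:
M = -36 (M = 6*(-5 - 1) = 6*(-6) = -36)
Z(F) = √(3 + F)/6 (Z(F) = √(F + 3)/6 = √(3 + F)/6)
V(s, l) = -8*l*s (V(s, l) = -4*s*(l + l) = -4*s*2*l = -8*l*s)
U = 0 (U = -2 + 2 = 0)
J(K, b) = -5 + 8*b (J(K, b) = -5 - 8*(-1)*b = -5 + 8*b)
(Z(M)*(J(-4, U) - 12))² = ((√(3 - 36)/6)*((-5 + 8*0) - 12))² = ((√(-33)/6)*((-5 + 0) - 12))² = (((I*√33)/6)*(-5 - 12))² = ((I*√33/6)*(-17))² = (-17*I*√33/6)² = -3179/12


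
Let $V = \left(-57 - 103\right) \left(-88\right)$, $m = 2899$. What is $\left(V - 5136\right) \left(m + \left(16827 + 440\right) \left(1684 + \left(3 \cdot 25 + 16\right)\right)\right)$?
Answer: $274149913856$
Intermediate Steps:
$V = 14080$ ($V = \left(-160\right) \left(-88\right) = 14080$)
$\left(V - 5136\right) \left(m + \left(16827 + 440\right) \left(1684 + \left(3 \cdot 25 + 16\right)\right)\right) = \left(14080 - 5136\right) \left(2899 + \left(16827 + 440\right) \left(1684 + \left(3 \cdot 25 + 16\right)\right)\right) = 8944 \left(2899 + 17267 \left(1684 + \left(75 + 16\right)\right)\right) = 8944 \left(2899 + 17267 \left(1684 + 91\right)\right) = 8944 \left(2899 + 17267 \cdot 1775\right) = 8944 \left(2899 + 30648925\right) = 8944 \cdot 30651824 = 274149913856$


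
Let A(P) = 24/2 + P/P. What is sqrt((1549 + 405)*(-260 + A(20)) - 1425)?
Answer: I*sqrt(484063) ≈ 695.75*I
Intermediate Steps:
A(P) = 13 (A(P) = 24*(1/2) + 1 = 12 + 1 = 13)
sqrt((1549 + 405)*(-260 + A(20)) - 1425) = sqrt((1549 + 405)*(-260 + 13) - 1425) = sqrt(1954*(-247) - 1425) = sqrt(-482638 - 1425) = sqrt(-484063) = I*sqrt(484063)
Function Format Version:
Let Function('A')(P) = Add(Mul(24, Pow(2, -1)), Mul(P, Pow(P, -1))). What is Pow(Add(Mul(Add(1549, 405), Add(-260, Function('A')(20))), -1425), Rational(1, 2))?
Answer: Mul(I, Pow(484063, Rational(1, 2))) ≈ Mul(695.75, I)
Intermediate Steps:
Function('A')(P) = 13 (Function('A')(P) = Add(Mul(24, Rational(1, 2)), 1) = Add(12, 1) = 13)
Pow(Add(Mul(Add(1549, 405), Add(-260, Function('A')(20))), -1425), Rational(1, 2)) = Pow(Add(Mul(Add(1549, 405), Add(-260, 13)), -1425), Rational(1, 2)) = Pow(Add(Mul(1954, -247), -1425), Rational(1, 2)) = Pow(Add(-482638, -1425), Rational(1, 2)) = Pow(-484063, Rational(1, 2)) = Mul(I, Pow(484063, Rational(1, 2)))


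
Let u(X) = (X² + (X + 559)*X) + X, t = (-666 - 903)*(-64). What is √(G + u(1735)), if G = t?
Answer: √7092466 ≈ 2663.2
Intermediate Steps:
t = 100416 (t = -1569*(-64) = 100416)
G = 100416
u(X) = X + X² + X*(559 + X) (u(X) = (X² + (559 + X)*X) + X = (X² + X*(559 + X)) + X = X + X² + X*(559 + X))
√(G + u(1735)) = √(100416 + 2*1735*(280 + 1735)) = √(100416 + 2*1735*2015) = √(100416 + 6992050) = √7092466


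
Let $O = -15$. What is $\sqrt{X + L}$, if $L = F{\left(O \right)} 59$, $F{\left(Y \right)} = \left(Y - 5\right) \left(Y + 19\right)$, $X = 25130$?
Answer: $\sqrt{20410} \approx 142.86$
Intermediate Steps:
$F{\left(Y \right)} = \left(-5 + Y\right) \left(19 + Y\right)$
$L = -4720$ ($L = \left(-95 + \left(-15\right)^{2} + 14 \left(-15\right)\right) 59 = \left(-95 + 225 - 210\right) 59 = \left(-80\right) 59 = -4720$)
$\sqrt{X + L} = \sqrt{25130 - 4720} = \sqrt{20410}$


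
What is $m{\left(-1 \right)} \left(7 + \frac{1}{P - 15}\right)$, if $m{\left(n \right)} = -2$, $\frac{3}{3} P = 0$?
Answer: $- \frac{208}{15} \approx -13.867$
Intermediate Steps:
$P = 0$
$m{\left(-1 \right)} \left(7 + \frac{1}{P - 15}\right) = - 2 \left(7 + \frac{1}{0 - 15}\right) = - 2 \left(7 + \frac{1}{-15}\right) = - 2 \left(7 - \frac{1}{15}\right) = \left(-2\right) \frac{104}{15} = - \frac{208}{15}$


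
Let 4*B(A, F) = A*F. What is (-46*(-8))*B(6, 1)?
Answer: 552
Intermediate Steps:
B(A, F) = A*F/4 (B(A, F) = (A*F)/4 = A*F/4)
(-46*(-8))*B(6, 1) = (-46*(-8))*((¼)*6*1) = 368*(3/2) = 552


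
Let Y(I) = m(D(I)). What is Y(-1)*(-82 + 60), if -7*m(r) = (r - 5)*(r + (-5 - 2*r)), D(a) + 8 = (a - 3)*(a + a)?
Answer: 550/7 ≈ 78.571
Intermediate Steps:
D(a) = -8 + 2*a*(-3 + a) (D(a) = -8 + (a - 3)*(a + a) = -8 + (-3 + a)*(2*a) = -8 + 2*a*(-3 + a))
m(r) = -(-5 + r)*(-5 - r)/7 (m(r) = -(r - 5)*(r + (-5 - 2*r))/7 = -(-5 + r)*(-5 - r)/7)
Y(I) = -25/7 + (-8 - 6*I + 2*I²)²/7
Y(-1)*(-82 + 60) = (-25/7 + 4*(4 - 1*(-1)² + 3*(-1))²/7)*(-82 + 60) = (-25/7 + 4*(4 - 1*1 - 3)²/7)*(-22) = (-25/7 + 4*(4 - 1 - 3)²/7)*(-22) = (-25/7 + (4/7)*0²)*(-22) = (-25/7 + (4/7)*0)*(-22) = (-25/7 + 0)*(-22) = -25/7*(-22) = 550/7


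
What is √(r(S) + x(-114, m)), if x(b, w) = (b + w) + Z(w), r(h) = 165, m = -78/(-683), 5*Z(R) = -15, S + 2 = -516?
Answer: √22444746/683 ≈ 6.9364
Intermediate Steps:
S = -518 (S = -2 - 516 = -518)
Z(R) = -3 (Z(R) = (⅕)*(-15) = -3)
m = 78/683 (m = -78*(-1/683) = 78/683 ≈ 0.11420)
x(b, w) = -3 + b + w (x(b, w) = (b + w) - 3 = -3 + b + w)
√(r(S) + x(-114, m)) = √(165 + (-3 - 114 + 78/683)) = √(165 - 79833/683) = √(32862/683) = √22444746/683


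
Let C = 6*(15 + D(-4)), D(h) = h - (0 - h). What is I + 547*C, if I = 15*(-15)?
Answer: 22749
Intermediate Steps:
I = -225
D(h) = 2*h (D(h) = h - (-1)*h = h + h = 2*h)
C = 42 (C = 6*(15 + 2*(-4)) = 6*(15 - 8) = 6*7 = 42)
I + 547*C = -225 + 547*42 = -225 + 22974 = 22749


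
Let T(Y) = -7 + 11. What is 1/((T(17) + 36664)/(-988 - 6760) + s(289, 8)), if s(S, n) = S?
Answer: 1937/550626 ≈ 0.0035178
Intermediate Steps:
T(Y) = 4
1/((T(17) + 36664)/(-988 - 6760) + s(289, 8)) = 1/((4 + 36664)/(-988 - 6760) + 289) = 1/(36668/(-7748) + 289) = 1/(36668*(-1/7748) + 289) = 1/(-9167/1937 + 289) = 1/(550626/1937) = 1937/550626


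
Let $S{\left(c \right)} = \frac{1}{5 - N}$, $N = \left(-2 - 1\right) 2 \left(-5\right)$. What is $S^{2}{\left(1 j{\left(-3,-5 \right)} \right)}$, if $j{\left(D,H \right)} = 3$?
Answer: $\frac{1}{625} \approx 0.0016$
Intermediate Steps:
$N = 30$ ($N = \left(-3\right) 2 \left(-5\right) = \left(-6\right) \left(-5\right) = 30$)
$S{\left(c \right)} = - \frac{1}{25}$ ($S{\left(c \right)} = \frac{1}{5 - 30} = \frac{1}{-25} = - \frac{1}{25}$)
$S^{2}{\left(1 j{\left(-3,-5 \right)} \right)} = \left(- \frac{1}{25}\right)^{2} = \frac{1}{625}$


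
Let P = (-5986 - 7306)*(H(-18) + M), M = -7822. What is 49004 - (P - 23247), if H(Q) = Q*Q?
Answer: -99591165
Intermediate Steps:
H(Q) = Q²
P = 99663416 (P = (-5986 - 7306)*((-18)² - 7822) = -13292*(324 - 7822) = -13292*(-7498) = 99663416)
49004 - (P - 23247) = 49004 - (99663416 - 23247) = 49004 - 1*99640169 = 49004 - 99640169 = -99591165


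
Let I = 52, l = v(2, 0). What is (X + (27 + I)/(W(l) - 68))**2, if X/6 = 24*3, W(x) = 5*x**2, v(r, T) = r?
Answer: 426711649/2304 ≈ 1.8520e+5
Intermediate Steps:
l = 2
X = 432 (X = 6*(24*3) = 6*72 = 432)
(X + (27 + I)/(W(l) - 68))**2 = (432 + (27 + 52)/(5*2**2 - 68))**2 = (432 + 79/(5*4 - 68))**2 = (432 + 79/(20 - 68))**2 = (432 + 79/(-48))**2 = (432 + 79*(-1/48))**2 = (432 - 79/48)**2 = (20657/48)**2 = 426711649/2304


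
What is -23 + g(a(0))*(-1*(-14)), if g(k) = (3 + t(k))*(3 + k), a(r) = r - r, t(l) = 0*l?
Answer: 103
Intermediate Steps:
t(l) = 0
a(r) = 0 (a(r) = r - r = 0)
g(k) = 9 + 3*k (g(k) = (3 + 0)*(3 + k) = 3*(3 + k) = 9 + 3*k)
-23 + g(a(0))*(-1*(-14)) = -23 + (9 + 3*0)*(-1*(-14)) = -23 + (9 + 0)*14 = -23 + 9*14 = -23 + 126 = 103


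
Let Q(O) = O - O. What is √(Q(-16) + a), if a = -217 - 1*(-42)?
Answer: 5*I*√7 ≈ 13.229*I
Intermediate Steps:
Q(O) = 0
a = -175 (a = -217 + 42 = -175)
√(Q(-16) + a) = √(0 - 175) = √(-175) = 5*I*√7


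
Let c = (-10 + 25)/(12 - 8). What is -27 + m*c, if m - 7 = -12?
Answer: -183/4 ≈ -45.750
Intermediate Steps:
m = -5 (m = 7 - 12 = -5)
c = 15/4 ≈ 3.7500
-27 + m*c = -27 - 5*15/4 = -27 - 75/4 = -183/4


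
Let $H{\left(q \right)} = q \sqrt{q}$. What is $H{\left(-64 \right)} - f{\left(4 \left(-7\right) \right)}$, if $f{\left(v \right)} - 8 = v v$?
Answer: $-792 - 512 i \approx -792.0 - 512.0 i$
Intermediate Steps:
$f{\left(v \right)} = 8 + v^{2}$ ($f{\left(v \right)} = 8 + v v = 8 + v^{2}$)
$H{\left(q \right)} = q^{\frac{3}{2}}$
$H{\left(-64 \right)} - f{\left(4 \left(-7\right) \right)} = \left(-64\right)^{\frac{3}{2}} - \left(8 + \left(4 \left(-7\right)\right)^{2}\right) = - 512 i - \left(8 + \left(-28\right)^{2}\right) = - 512 i - \left(8 + 784\right) = - 512 i - 792 = -792 - 512 i$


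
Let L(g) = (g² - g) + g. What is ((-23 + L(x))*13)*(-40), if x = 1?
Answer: 11440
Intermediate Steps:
L(g) = g²
((-23 + L(x))*13)*(-40) = ((-23 + 1²)*13)*(-40) = ((-23 + 1)*13)*(-40) = -22*13*(-40) = -286*(-40) = 11440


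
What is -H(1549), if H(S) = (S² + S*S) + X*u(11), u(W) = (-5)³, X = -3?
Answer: -4799177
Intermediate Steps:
u(W) = -125
H(S) = 375 + 2*S² (H(S) = (S² + S*S) - 3*(-125) = (S² + S²) + 375 = 2*S² + 375 = 375 + 2*S²)
-H(1549) = -(375 + 2*1549²) = -(375 + 2*2399401) = -(375 + 4798802) = -1*4799177 = -4799177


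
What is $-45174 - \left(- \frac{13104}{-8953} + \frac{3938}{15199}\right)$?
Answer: $- \frac{878194410884}{19439521} \approx -45176.0$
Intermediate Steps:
$-45174 - \left(- \frac{13104}{-8953} + \frac{3938}{15199}\right) = -45174 - \left(\left(-13104\right) \left(- \frac{1}{8953}\right) + 3938 \cdot \frac{1}{15199}\right) = -45174 - \left(\frac{1872}{1279} + \frac{3938}{15199}\right) = -45174 - \frac{33489230}{19439521} = - \frac{878194410884}{19439521}$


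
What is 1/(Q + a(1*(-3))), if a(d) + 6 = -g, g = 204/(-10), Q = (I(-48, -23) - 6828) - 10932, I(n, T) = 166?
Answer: -5/87898 ≈ -5.6884e-5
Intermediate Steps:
Q = -17594 (Q = (166 - 6828) - 10932 = -6662 - 10932 = -17594)
g = -102/5 (g = 204*(-⅒) = -102/5 ≈ -20.400)
a(d) = 72/5 (a(d) = -6 - 1*(-102/5) = -6 + 102/5 = 72/5)
1/(Q + a(1*(-3))) = 1/(-17594 + 72/5) = 1/(-87898/5) = -5/87898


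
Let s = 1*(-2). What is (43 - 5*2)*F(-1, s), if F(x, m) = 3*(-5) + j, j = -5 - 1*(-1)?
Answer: -627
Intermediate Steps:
j = -4 (j = -5 + 1 = -4)
s = -2
F(x, m) = -19 (F(x, m) = 3*(-5) - 4 = -15 - 4 = -19)
(43 - 5*2)*F(-1, s) = (43 - 5*2)*(-19) = (43 - 10)*(-19) = 33*(-19) = -627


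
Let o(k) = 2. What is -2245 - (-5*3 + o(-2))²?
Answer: -2414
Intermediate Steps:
-2245 - (-5*3 + o(-2))² = -2245 - (-5*3 + 2)² = -2245 - (-15 + 2)² = -2245 - 1*(-13)² = -2245 - 1*169 = -2245 - 169 = -2414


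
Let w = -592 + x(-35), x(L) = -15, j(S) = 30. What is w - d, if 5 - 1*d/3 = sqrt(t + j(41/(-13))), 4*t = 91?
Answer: -622 + 3*sqrt(211)/2 ≈ -600.21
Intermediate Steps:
t = 91/4 (t = (1/4)*91 = 91/4 ≈ 22.750)
w = -607 (w = -592 - 15 = -607)
d = 15 - 3*sqrt(211)/2 (d = 15 - 3*sqrt(91/4 + 30) = 15 - 3*sqrt(211)/2 ≈ -6.7888)
w - d = -607 - (15 - 3*sqrt(211)/2) = -607 + (-15 + 3*sqrt(211)/2) = -622 + 3*sqrt(211)/2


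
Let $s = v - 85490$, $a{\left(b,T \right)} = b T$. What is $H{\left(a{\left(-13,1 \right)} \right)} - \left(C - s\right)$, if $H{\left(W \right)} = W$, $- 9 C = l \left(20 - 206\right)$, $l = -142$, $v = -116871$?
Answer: $- \frac{598318}{3} \approx -1.9944 \cdot 10^{5}$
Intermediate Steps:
$a{\left(b,T \right)} = T b$
$C = - \frac{8804}{3}$ ($C = - \frac{\left(-142\right) \left(20 - 206\right)}{9} = - \frac{\left(-142\right) \left(-186\right)}{9} = \left(- \frac{1}{9}\right) 26412 = - \frac{8804}{3} \approx -2934.7$)
$s = -202361$ ($s = -116871 - 85490 = -202361$)
$H{\left(a{\left(-13,1 \right)} \right)} - \left(C - s\right) = 1 \left(-13\right) - \frac{598279}{3} = -13 + \left(-202361 + \frac{8804}{3}\right) = -13 - \frac{598279}{3} = - \frac{598318}{3}$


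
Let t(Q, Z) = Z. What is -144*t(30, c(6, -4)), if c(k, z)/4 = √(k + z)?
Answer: -576*√2 ≈ -814.59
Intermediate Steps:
c(k, z) = 4*√(k + z)
-144*t(30, c(6, -4)) = -576*√(6 - 4) = -576*√2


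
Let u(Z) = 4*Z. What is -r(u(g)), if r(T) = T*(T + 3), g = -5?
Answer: -340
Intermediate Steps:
r(T) = T*(3 + T)
-r(u(g)) = -4*(-5)*(3 + 4*(-5)) = -(-20)*(3 - 20) = -(-20)*(-17) = -1*340 = -340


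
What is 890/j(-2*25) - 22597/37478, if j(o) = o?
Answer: -3448527/187390 ≈ -18.403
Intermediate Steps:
890/j(-2*25) - 22597/37478 = 890/((-2*25)) - 22597/37478 = 890/(-50) - 22597*1/37478 = 890*(-1/50) - 22597/37478 = -89/5 - 22597/37478 = -3448527/187390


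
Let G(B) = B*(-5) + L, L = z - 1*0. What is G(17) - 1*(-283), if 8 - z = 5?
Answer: 201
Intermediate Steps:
z = 3 (z = 8 - 1*5 = 8 - 5 = 3)
L = 3 (L = 3 - 1*0 = 3 + 0 = 3)
G(B) = 3 - 5*B (G(B) = B*(-5) + 3 = -5*B + 3 = 3 - 5*B)
G(17) - 1*(-283) = (3 - 5*17) - 1*(-283) = (3 - 85) + 283 = -82 + 283 = 201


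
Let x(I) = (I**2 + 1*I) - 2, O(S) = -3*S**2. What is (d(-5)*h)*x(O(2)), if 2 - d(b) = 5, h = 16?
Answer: -6240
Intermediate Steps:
d(b) = -3 (d(b) = 2 - 1*5 = 2 - 5 = -3)
x(I) = -2 + I + I**2 (x(I) = (I**2 + I) - 2 = (I + I**2) - 2 = -2 + I + I**2)
(d(-5)*h)*x(O(2)) = (-3*16)*(-2 - 3*2**2 + (-3*2**2)**2) = -48*(-2 - 3*4 + (-3*4)**2) = -48*(-2 - 12 + (-12)**2) = -48*(-2 - 12 + 144) = -48*130 = -6240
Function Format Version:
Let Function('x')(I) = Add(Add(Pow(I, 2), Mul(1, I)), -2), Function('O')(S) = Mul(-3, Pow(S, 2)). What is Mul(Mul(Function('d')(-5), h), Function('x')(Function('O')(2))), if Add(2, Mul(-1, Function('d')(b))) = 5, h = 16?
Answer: -6240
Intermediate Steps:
Function('d')(b) = -3 (Function('d')(b) = Add(2, Mul(-1, 5)) = Add(2, -5) = -3)
Function('x')(I) = Add(-2, I, Pow(I, 2)) (Function('x')(I) = Add(Add(Pow(I, 2), I), -2) = Add(Add(I, Pow(I, 2)), -2) = Add(-2, I, Pow(I, 2)))
Mul(Mul(Function('d')(-5), h), Function('x')(Function('O')(2))) = Mul(Mul(-3, 16), Add(-2, Mul(-3, Pow(2, 2)), Pow(Mul(-3, Pow(2, 2)), 2))) = Mul(-48, Add(-2, Mul(-3, 4), Pow(Mul(-3, 4), 2))) = Mul(-48, Add(-2, -12, Pow(-12, 2))) = Mul(-48, Add(-2, -12, 144)) = Mul(-48, 130) = -6240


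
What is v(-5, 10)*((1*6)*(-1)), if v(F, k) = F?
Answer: 30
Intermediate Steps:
v(-5, 10)*((1*6)*(-1)) = -5*1*6*(-1) = -30*(-1) = -5*(-6) = 30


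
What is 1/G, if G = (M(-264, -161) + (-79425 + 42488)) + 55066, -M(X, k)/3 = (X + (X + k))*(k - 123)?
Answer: -1/568899 ≈ -1.7578e-6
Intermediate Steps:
M(X, k) = -3*(-123 + k)*(k + 2*X) (M(X, k) = -3*(X + (X + k))*(k - 123) = -3*(k + 2*X)*(-123 + k) = -3*(-123 + k)*(k + 2*X))
G = -568899 (G = ((-3*(-161)**2 + 369*(-161) + 738*(-264) - 6*(-264)*(-161)) + (-79425 + 42488)) + 55066 = ((-3*25921 - 59409 - 194832 - 255024) - 36937) + 55066 = ((-77763 - 59409 - 194832 - 255024) - 36937) + 55066 = (-587028 - 36937) + 55066 = -623965 + 55066 = -568899)
1/G = 1/(-568899) = -1/568899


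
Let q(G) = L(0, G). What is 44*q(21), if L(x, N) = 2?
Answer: 88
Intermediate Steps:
q(G) = 2
44*q(21) = 44*2 = 88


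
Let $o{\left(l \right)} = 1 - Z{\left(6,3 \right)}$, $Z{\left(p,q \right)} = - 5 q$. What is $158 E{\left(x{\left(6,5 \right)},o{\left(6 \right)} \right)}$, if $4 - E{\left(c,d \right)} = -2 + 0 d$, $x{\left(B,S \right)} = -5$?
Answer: $948$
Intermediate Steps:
$o{\left(l \right)} = 16$ ($o{\left(l \right)} = 1 - \left(-5\right) 3 = 1 - -15 = 1 + 15 = 16$)
$E{\left(c,d \right)} = 6$ ($E{\left(c,d \right)} = 4 - \left(-2 + 0 d\right) = 4 - \left(-2 + 0\right) = 4 - -2 = 4 + 2 = 6$)
$158 E{\left(x{\left(6,5 \right)},o{\left(6 \right)} \right)} = 158 \cdot 6 = 948$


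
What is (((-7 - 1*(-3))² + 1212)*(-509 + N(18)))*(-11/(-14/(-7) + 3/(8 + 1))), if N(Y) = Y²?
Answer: 7496940/7 ≈ 1.0710e+6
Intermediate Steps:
(((-7 - 1*(-3))² + 1212)*(-509 + N(18)))*(-11/(-14/(-7) + 3/(8 + 1))) = (((-7 - 1*(-3))² + 1212)*(-509 + 18²))*(-11/(-14/(-7) + 3/(8 + 1))) = (((-7 + 3)² + 1212)*(-509 + 324))*(-11/(-14*(-⅐) + 3/9)) = (((-4)² + 1212)*(-185))*(-11/(2 + 3*(⅑))) = ((16 + 1212)*(-185))*(-11/(2 + ⅓)) = (1228*(-185))*(-11/7/3) = -(-2498980)*3/7 = -227180*(-33/7) = 7496940/7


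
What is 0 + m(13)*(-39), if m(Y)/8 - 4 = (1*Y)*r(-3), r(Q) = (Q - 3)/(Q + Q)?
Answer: -5304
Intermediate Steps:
r(Q) = (-3 + Q)/(2*Q) (r(Q) = (-3 + Q)/((2*Q)) = (-3 + Q)*(1/(2*Q)) = (-3 + Q)/(2*Q))
m(Y) = 32 + 8*Y (m(Y) = 32 + 8*((1*Y)*((½)*(-3 - 3)/(-3))) = 32 + 8*(Y*((½)*(-⅓)*(-6))) = 32 + 8*(Y*1) = 32 + 8*Y)
0 + m(13)*(-39) = 0 + (32 + 8*13)*(-39) = 0 + (32 + 104)*(-39) = 0 + 136*(-39) = 0 - 5304 = -5304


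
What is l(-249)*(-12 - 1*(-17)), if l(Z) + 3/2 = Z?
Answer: -2505/2 ≈ -1252.5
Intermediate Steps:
l(Z) = -3/2 + Z
l(-249)*(-12 - 1*(-17)) = (-3/2 - 249)*(-12 - 1*(-17)) = -501*(-12 + 17)/2 = -501/2*5 = -2505/2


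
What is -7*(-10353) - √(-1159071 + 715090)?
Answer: 72471 - I*√443981 ≈ 72471.0 - 666.32*I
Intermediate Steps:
-7*(-10353) - √(-1159071 + 715090) = 72471 - √(-443981) = 72471 - I*√443981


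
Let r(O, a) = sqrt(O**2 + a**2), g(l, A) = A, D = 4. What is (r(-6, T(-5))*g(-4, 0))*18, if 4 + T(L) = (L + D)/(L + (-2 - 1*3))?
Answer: 0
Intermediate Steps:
T(L) = -4 + (4 + L)/(-5 + L) (T(L) = -4 + (L + 4)/(L + (-2 - 1*3)) = -4 + (4 + L)/(L + (-2 - 3)) = -4 + (4 + L)/(L - 5) = -4 + (4 + L)/(-5 + L))
(r(-6, T(-5))*g(-4, 0))*18 = (sqrt((-6)**2 + (3*(8 - 1*(-5))/(-5 - 5))**2)*0)*18 = (sqrt(36 + (3*(8 + 5)/(-10))**2)*0)*18 = (sqrt(36 + (3*(-1/10)*13)**2)*0)*18 = (sqrt(36 + (-39/10)**2)*0)*18 = (sqrt(36 + 1521/100)*0)*18 = (sqrt(5121/100)*0)*18 = ((3*sqrt(569)/10)*0)*18 = 0*18 = 0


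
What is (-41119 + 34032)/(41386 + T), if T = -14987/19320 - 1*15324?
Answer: -19560120/71928979 ≈ -0.27194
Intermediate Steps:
T = -42296381/2760 (T = -14987*1/19320 - 15324 = -2141/2760 - 15324 = -42296381/2760 ≈ -15325.)
(-41119 + 34032)/(41386 + T) = (-41119 + 34032)/(41386 - 42296381/2760) = -7087/71928979/2760 = -7087*2760/71928979 = -19560120/71928979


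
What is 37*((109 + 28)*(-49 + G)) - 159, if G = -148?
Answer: -998752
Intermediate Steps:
37*((109 + 28)*(-49 + G)) - 159 = 37*((109 + 28)*(-49 - 148)) - 159 = 37*(137*(-197)) - 159 = 37*(-26989) - 159 = -998593 - 159 = -998752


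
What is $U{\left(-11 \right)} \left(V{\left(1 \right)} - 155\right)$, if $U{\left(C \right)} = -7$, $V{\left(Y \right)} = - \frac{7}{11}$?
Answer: $\frac{11984}{11} \approx 1089.5$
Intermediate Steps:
$V{\left(Y \right)} = - \frac{7}{11}$ ($V{\left(Y \right)} = \left(-7\right) \frac{1}{11} = - \frac{7}{11}$)
$U{\left(-11 \right)} \left(V{\left(1 \right)} - 155\right) = - 7 \left(- \frac{7}{11} - 155\right) = \left(-7\right) \left(- \frac{1712}{11}\right) = \frac{11984}{11}$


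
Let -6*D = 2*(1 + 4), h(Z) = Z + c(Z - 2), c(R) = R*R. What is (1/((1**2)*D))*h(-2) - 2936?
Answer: -14722/5 ≈ -2944.4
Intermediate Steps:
c(R) = R**2
h(Z) = Z + (-2 + Z)**2 (h(Z) = Z + (Z - 2)**2 = Z + (-2 + Z)**2)
D = -5/3 (D = -(1 + 4)/3 = -5/3 ≈ -1.6667)
(1/((1**2)*D))*h(-2) - 2936 = (1/((1**2)*(-5/3)))*(-2 + (-2 - 2)**2) - 2936 = (-3/5/1)*(-2 + (-4)**2) - 2936 = (1*(-3/5))*(-2 + 16) - 2936 = -3/5*14 - 2936 = -42/5 - 2936 = -14722/5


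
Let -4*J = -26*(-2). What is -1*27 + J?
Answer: -40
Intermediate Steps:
J = -13 (J = -(-13)*(-2)/2 = -¼*52 = -13)
-1*27 + J = -1*27 - 13 = -27 - 13 = -40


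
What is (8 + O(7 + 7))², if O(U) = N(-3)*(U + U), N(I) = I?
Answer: 5776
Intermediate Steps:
O(U) = -6*U (O(U) = -3*(U + U) = -6*U)
(8 + O(7 + 7))² = (8 - 6*(7 + 7))² = (8 - 6*14)² = (8 - 84)² = (-76)² = 5776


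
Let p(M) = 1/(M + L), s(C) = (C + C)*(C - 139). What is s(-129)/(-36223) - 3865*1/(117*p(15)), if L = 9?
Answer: -1122711776/1412697 ≈ -794.73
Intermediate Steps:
s(C) = 2*C*(-139 + C) (s(C) = (2*C)*(-139 + C) = 2*C*(-139 + C))
p(M) = 1/(9 + M) (p(M) = 1/(M + 9) = 1/(9 + M))
s(-129)/(-36223) - 3865*1/(117*p(15)) = (2*(-129)*(-139 - 129))/(-36223) - 3865/(117/(9 + 15)) = (2*(-129)*(-268))*(-1/36223) - 3865/(117/24) = 69144*(-1/36223) - 3865/((1/24)*117) = -69144/36223 - 3865/39/8 = -69144/36223 - 3865*8/39 = -69144/36223 - 30920/39 = -1122711776/1412697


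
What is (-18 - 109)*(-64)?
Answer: 8128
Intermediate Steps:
(-18 - 109)*(-64) = -127*(-64) = 8128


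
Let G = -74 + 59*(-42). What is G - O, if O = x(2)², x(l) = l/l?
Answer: -2553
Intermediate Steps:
x(l) = 1
O = 1 (O = 1² = 1)
G = -2552 (G = -74 - 2478 = -2552)
G - O = -2552 - 1*1 = -2552 - 1 = -2553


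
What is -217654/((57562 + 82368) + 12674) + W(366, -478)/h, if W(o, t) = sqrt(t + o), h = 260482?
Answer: -108827/76302 + 2*I*sqrt(7)/130241 ≈ -1.4263 + 4.0629e-5*I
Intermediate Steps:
W(o, t) = sqrt(o + t)
-217654/((57562 + 82368) + 12674) + W(366, -478)/h = -217654/((57562 + 82368) + 12674) + sqrt(366 - 478)/260482 = -217654/(139930 + 12674) + sqrt(-112)*(1/260482) = -217654/152604 + (4*I*sqrt(7))*(1/260482) = -217654*1/152604 + 2*I*sqrt(7)/130241 = -108827/76302 + 2*I*sqrt(7)/130241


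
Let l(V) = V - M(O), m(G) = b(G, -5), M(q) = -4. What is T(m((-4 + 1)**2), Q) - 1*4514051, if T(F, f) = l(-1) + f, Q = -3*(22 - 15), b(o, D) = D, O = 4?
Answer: -4514069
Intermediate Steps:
m(G) = -5
Q = -21 (Q = -3*7 = -21)
l(V) = 4 + V (l(V) = V - 1*(-4) = V + 4 = 4 + V)
T(F, f) = 3 + f (T(F, f) = (4 - 1) + f = 3 + f)
T(m((-4 + 1)**2), Q) - 1*4514051 = (3 - 21) - 1*4514051 = -18 - 4514051 = -4514069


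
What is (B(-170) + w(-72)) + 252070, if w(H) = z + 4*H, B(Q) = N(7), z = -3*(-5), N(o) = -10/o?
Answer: 1762569/7 ≈ 2.5180e+5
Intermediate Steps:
z = 15
B(Q) = -10/7
w(H) = 15 + 4*H
(B(-170) + w(-72)) + 252070 = (-10/7 + (15 + 4*(-72))) + 252070 = (-10/7 + (15 - 288)) + 252070 = (-10/7 - 273) + 252070 = -1921/7 + 252070 = 1762569/7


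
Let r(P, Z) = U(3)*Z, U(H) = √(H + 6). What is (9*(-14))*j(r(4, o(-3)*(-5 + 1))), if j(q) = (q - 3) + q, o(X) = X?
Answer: -8694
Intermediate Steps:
U(H) = √(6 + H)
r(P, Z) = 3*Z (r(P, Z) = √(6 + 3)*Z = √9*Z = 3*Z)
j(q) = -3 + 2*q (j(q) = (-3 + q) + q = -3 + 2*q)
(9*(-14))*j(r(4, o(-3)*(-5 + 1))) = (9*(-14))*(-3 + 2*(3*(-3*(-5 + 1)))) = -126*(-3 + 2*(3*(-3*(-4)))) = -126*(-3 + 2*(3*12)) = -126*(-3 + 2*36) = -126*(-3 + 72) = -126*69 = -8694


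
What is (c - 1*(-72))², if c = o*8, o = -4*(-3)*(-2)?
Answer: 14400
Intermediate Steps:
o = -24 (o = 12*(-2) = -24)
c = -192 (c = -24*8 = -192)
(c - 1*(-72))² = (-192 - 1*(-72))² = (-192 + 72)² = (-120)² = 14400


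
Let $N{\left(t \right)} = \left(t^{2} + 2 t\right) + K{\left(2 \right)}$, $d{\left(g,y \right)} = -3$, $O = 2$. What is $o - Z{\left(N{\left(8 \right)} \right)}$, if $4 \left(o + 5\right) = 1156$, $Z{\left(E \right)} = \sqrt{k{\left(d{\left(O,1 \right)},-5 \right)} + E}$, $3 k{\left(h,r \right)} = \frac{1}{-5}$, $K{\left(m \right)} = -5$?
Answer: $284 - \frac{2 \sqrt{4215}}{15} \approx 275.34$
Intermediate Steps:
$k{\left(h,r \right)} = - \frac{1}{15}$ ($k{\left(h,r \right)} = \frac{1}{3 \left(-5\right)} = \frac{1}{3} \left(- \frac{1}{5}\right) = - \frac{1}{15}$)
$N{\left(t \right)} = -5 + t^{2} + 2 t$ ($N{\left(t \right)} = \left(t^{2} + 2 t\right) - 5 = -5 + t^{2} + 2 t$)
$Z{\left(E \right)} = \sqrt{- \frac{1}{15} + E}$
$o = 284$ ($o = -5 + \frac{1}{4} \cdot 1156 = -5 + 289 = 284$)
$o - Z{\left(N{\left(8 \right)} \right)} = 284 - \frac{\sqrt{-15 + 225 \left(-5 + 8^{2} + 2 \cdot 8\right)}}{15} = 284 - \frac{\sqrt{-15 + 225 \left(-5 + 64 + 16\right)}}{15} = 284 - \frac{\sqrt{-15 + 225 \cdot 75}}{15} = 284 - \frac{\sqrt{-15 + 16875}}{15} = 284 - \frac{\sqrt{16860}}{15} = 284 - \frac{2 \sqrt{4215}}{15}$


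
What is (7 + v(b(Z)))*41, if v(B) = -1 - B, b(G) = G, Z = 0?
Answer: 246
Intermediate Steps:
(7 + v(b(Z)))*41 = (7 + (-1 - 1*0))*41 = (7 + (-1 + 0))*41 = (7 - 1)*41 = 6*41 = 246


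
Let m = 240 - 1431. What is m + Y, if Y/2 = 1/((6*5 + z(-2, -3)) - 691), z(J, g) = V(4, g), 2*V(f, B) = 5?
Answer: -1568551/1317 ≈ -1191.0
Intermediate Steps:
V(f, B) = 5/2 (V(f, B) = (½)*5 = 5/2)
z(J, g) = 5/2
Y = -4/1317 (Y = 2/((6*5 + 5/2) - 691) = 2/((30 + 5/2) - 691) = 2/(65/2 - 691) = 2/(-1317/2) = 2*(-2/1317) = -4/1317 ≈ -0.0030372)
m = -1191
m + Y = -1191 - 4/1317 = -1568551/1317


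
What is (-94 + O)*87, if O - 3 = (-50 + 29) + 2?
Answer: -9570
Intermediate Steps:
O = -16 (O = 3 + ((-50 + 29) + 2) = 3 + (-21 + 2) = 3 - 19 = -16)
(-94 + O)*87 = (-94 - 16)*87 = -110*87 = -9570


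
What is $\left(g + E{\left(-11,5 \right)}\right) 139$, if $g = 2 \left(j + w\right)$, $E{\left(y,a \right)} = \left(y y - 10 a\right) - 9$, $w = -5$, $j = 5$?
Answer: $8618$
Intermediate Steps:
$E{\left(y,a \right)} = -9 + y^{2} - 10 a$ ($E{\left(y,a \right)} = \left(y^{2} - 10 a\right) - 9 = -9 + y^{2} - 10 a$)
$g = 0$ ($g = 2 \left(5 - 5\right) = 2 \cdot 0 = 0$)
$\left(g + E{\left(-11,5 \right)}\right) 139 = \left(0 - \left(59 - 121\right)\right) 139 = \left(0 - -62\right) 139 = \left(0 + 62\right) 139 = 62 \cdot 139 = 8618$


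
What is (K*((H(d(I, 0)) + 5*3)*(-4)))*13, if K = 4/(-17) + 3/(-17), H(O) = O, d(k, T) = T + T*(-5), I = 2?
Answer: 5460/17 ≈ 321.18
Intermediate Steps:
d(k, T) = -4*T (d(k, T) = T - 5*T = -4*T)
K = -7/17 (K = 4*(-1/17) + 3*(-1/17) = -4/17 - 3/17 = -7/17 ≈ -0.41176)
(K*((H(d(I, 0)) + 5*3)*(-4)))*13 = -7*(-4*0 + 5*3)*(-4)/17*13 = -7*(0 + 15)*(-4)/17*13 = -105*(-4)/17*13 = -7/17*(-60)*13 = (420/17)*13 = 5460/17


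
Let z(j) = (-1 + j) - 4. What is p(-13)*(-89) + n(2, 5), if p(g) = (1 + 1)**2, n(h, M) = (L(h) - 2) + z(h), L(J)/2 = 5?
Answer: -351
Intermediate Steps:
z(j) = -5 + j
L(J) = 10 (L(J) = 2*5 = 10)
n(h, M) = 3 + h (n(h, M) = (10 - 2) + (-5 + h) = 8 + (-5 + h) = 3 + h)
p(g) = 4 (p(g) = 2**2 = 4)
p(-13)*(-89) + n(2, 5) = 4*(-89) + (3 + 2) = -356 + 5 = -351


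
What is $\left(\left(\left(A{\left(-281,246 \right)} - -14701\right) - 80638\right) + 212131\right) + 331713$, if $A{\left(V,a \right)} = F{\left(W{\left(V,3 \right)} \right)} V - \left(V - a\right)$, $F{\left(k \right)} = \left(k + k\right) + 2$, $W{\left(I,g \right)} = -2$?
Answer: $478996$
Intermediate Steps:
$F{\left(k \right)} = 2 + 2 k$ ($F{\left(k \right)} = 2 k + 2 = 2 + 2 k$)
$A{\left(V,a \right)} = a - 3 V$ ($A{\left(V,a \right)} = \left(2 + 2 \left(-2\right)\right) V - \left(V - a\right) = \left(2 - 4\right) V - \left(V - a\right) = - 2 V - \left(V - a\right) = a - 3 V$)
$\left(\left(\left(A{\left(-281,246 \right)} - -14701\right) - 80638\right) + 212131\right) + 331713 = \left(\left(\left(\left(246 - -843\right) - -14701\right) - 80638\right) + 212131\right) + 331713 = \left(\left(\left(\left(246 + 843\right) + 14701\right) - 80638\right) + 212131\right) + 331713 = \left(\left(\left(1089 + 14701\right) - 80638\right) + 212131\right) + 331713 = \left(\left(15790 - 80638\right) + 212131\right) + 331713 = \left(-64848 + 212131\right) + 331713 = 147283 + 331713 = 478996$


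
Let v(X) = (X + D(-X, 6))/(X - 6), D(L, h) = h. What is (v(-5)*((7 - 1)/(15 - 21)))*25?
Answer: 25/11 ≈ 2.2727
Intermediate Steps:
v(X) = (6 + X)/(-6 + X) (v(X) = (X + 6)/(X - 6) = (6 + X)/(-6 + X))
(v(-5)*((7 - 1)/(15 - 21)))*25 = (((6 - 5)/(-6 - 5))*((7 - 1)/(15 - 21)))*25 = ((1/(-11))*(6/(-6)))*25 = ((-1/11*1)*(6*(-⅙)))*25 = -1/11*(-1)*25 = (1/11)*25 = 25/11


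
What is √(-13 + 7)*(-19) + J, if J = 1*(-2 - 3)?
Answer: -5 - 19*I*√6 ≈ -5.0 - 46.54*I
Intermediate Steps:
J = -5 (J = 1*(-5) = -5)
√(-13 + 7)*(-19) + J = √(-13 + 7)*(-19) - 5 = √(-6)*(-19) - 5 = (I*√6)*(-19) - 5 = -19*I*√6 - 5 = -5 - 19*I*√6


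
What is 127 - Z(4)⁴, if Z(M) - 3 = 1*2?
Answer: -498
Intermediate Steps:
Z(M) = 5 (Z(M) = 3 + 1*2 = 3 + 2 = 5)
127 - Z(4)⁴ = 127 - 1*5⁴ = 127 - 1*625 = 127 - 625 = -498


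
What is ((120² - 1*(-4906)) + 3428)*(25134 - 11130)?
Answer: 318366936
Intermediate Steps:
((120² - 1*(-4906)) + 3428)*(25134 - 11130) = ((14400 + 4906) + 3428)*14004 = (19306 + 3428)*14004 = 22734*14004 = 318366936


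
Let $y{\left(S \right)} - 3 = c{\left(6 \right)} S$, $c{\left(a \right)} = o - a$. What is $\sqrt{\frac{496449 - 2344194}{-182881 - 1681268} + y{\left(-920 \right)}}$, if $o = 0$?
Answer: $\frac{4 \sqrt{133306624128237}}{621383} \approx 74.324$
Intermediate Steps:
$c{\left(a \right)} = - a$ ($c{\left(a \right)} = 0 - a = - a$)
$y{\left(S \right)} = 3 - 6 S$ ($y{\left(S \right)} = 3 + \left(-1\right) 6 S = 3 - 6 S$)
$\sqrt{\frac{496449 - 2344194}{-182881 - 1681268} + y{\left(-920 \right)}} = \sqrt{\frac{496449 - 2344194}{-182881 - 1681268} + \left(3 - -5520\right)} = \sqrt{- \frac{1847745}{-1864149} + \left(3 + 5520\right)} = \sqrt{\left(-1847745\right) \left(- \frac{1}{1864149}\right) + 5523} = \sqrt{\frac{615915}{621383} + 5523} = \sqrt{\frac{3432514224}{621383}} = \frac{4 \sqrt{133306624128237}}{621383}$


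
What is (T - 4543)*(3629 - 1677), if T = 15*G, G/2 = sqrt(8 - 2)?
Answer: -8867936 + 58560*sqrt(6) ≈ -8.7245e+6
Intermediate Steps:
G = 2*sqrt(6) (G = 2*sqrt(8 - 2) = 2*sqrt(6) ≈ 4.8990)
T = 30*sqrt(6) (T = 15*(2*sqrt(6)) = 30*sqrt(6) ≈ 73.485)
(T - 4543)*(3629 - 1677) = (30*sqrt(6) - 4543)*(3629 - 1677) = (-4543 + 30*sqrt(6))*1952 = -8867936 + 58560*sqrt(6)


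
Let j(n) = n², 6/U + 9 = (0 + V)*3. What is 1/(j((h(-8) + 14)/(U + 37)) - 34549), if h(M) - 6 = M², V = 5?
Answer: -361/12470425 ≈ -2.8949e-5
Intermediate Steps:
U = 1 (U = 6/(-9 + (0 + 5)*3) = 6/(-9 + 5*3) = 6/(-9 + 15) = 6/6 = 6*(⅙) = 1)
h(M) = 6 + M²
1/(j((h(-8) + 14)/(U + 37)) - 34549) = 1/((((6 + (-8)²) + 14)/(1 + 37))² - 34549) = 1/((((6 + 64) + 14)/38)² - 34549) = 1/(((70 + 14)*(1/38))² - 34549) = 1/((84*(1/38))² - 34549) = 1/((42/19)² - 34549) = 1/(1764/361 - 34549) = 1/(-12470425/361) = -361/12470425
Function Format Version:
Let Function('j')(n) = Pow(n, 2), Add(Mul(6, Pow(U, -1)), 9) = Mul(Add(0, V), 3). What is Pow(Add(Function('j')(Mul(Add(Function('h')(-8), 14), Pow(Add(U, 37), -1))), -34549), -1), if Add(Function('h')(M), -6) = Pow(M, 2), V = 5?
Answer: Rational(-361, 12470425) ≈ -2.8949e-5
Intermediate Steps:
U = 1 (U = Mul(6, Pow(Add(-9, Mul(Add(0, 5), 3)), -1)) = Mul(6, Pow(Add(-9, Mul(5, 3)), -1)) = Mul(6, Pow(Add(-9, 15), -1)) = Mul(6, Pow(6, -1)) = Mul(6, Rational(1, 6)) = 1)
Function('h')(M) = Add(6, Pow(M, 2))
Pow(Add(Function('j')(Mul(Add(Function('h')(-8), 14), Pow(Add(U, 37), -1))), -34549), -1) = Pow(Add(Pow(Mul(Add(Add(6, Pow(-8, 2)), 14), Pow(Add(1, 37), -1)), 2), -34549), -1) = Pow(Add(Pow(Mul(Add(Add(6, 64), 14), Pow(38, -1)), 2), -34549), -1) = Pow(Add(Pow(Mul(Add(70, 14), Rational(1, 38)), 2), -34549), -1) = Pow(Add(Pow(Mul(84, Rational(1, 38)), 2), -34549), -1) = Pow(Add(Pow(Rational(42, 19), 2), -34549), -1) = Pow(Add(Rational(1764, 361), -34549), -1) = Pow(Rational(-12470425, 361), -1) = Rational(-361, 12470425)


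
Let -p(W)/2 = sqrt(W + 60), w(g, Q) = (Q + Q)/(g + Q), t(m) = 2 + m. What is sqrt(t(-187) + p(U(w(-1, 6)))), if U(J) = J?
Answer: sqrt(-4625 - 20*sqrt(390))/5 ≈ 14.17*I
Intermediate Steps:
w(g, Q) = 2*Q/(Q + g) (w(g, Q) = (2*Q)/(Q + g) = 2*Q/(Q + g))
p(W) = -2*sqrt(60 + W) (p(W) = -2*sqrt(W + 60) = -2*sqrt(60 + W))
sqrt(t(-187) + p(U(w(-1, 6)))) = sqrt((2 - 187) - 2*sqrt(60 + 2*6/(6 - 1))) = sqrt(-185 - 2*sqrt(60 + 2*6/5)) = sqrt(-185 - 2*sqrt(60 + 2*6*(1/5))) = sqrt(-185 - 2*sqrt(60 + 12/5)) = sqrt(-185 - 4*sqrt(390)/5)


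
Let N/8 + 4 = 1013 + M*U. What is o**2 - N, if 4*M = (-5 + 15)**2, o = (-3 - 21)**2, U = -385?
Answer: 400704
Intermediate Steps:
o = 576 (o = (-24)**2 = 576)
M = 25 (M = (-5 + 15)**2/4 = (1/4)*10**2 = (1/4)*100 = 25)
N = -68928 (N = -32 + 8*(1013 + 25*(-385)) = -32 + 8*(1013 - 9625) = -32 + 8*(-8612) = -32 - 68896 = -68928)
o**2 - N = 576**2 - 1*(-68928) = 331776 + 68928 = 400704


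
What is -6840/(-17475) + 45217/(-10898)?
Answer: -47708317/12696170 ≈ -3.7577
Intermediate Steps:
-6840/(-17475) + 45217/(-10898) = -6840*(-1/17475) + 45217*(-1/10898) = 456/1165 - 45217/10898 = -47708317/12696170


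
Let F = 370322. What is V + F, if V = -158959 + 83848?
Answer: 295211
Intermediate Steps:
V = -75111
V + F = -75111 + 370322 = 295211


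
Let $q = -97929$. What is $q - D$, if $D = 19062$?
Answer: $-116991$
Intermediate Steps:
$q - D = -97929 - 19062 = -116991$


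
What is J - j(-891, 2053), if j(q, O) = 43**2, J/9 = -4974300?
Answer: -44770549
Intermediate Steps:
J = -44768700 (J = 9*(-4974300) = -44768700)
j(q, O) = 1849
J - j(-891, 2053) = -44768700 - 1*1849 = -44768700 - 1849 = -44770549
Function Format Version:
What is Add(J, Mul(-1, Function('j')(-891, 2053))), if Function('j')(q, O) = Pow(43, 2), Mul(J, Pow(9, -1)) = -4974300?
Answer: -44770549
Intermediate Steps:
J = -44768700 (J = Mul(9, -4974300) = -44768700)
Function('j')(q, O) = 1849
Add(J, Mul(-1, Function('j')(-891, 2053))) = Add(-44768700, Mul(-1, 1849)) = Add(-44768700, -1849) = -44770549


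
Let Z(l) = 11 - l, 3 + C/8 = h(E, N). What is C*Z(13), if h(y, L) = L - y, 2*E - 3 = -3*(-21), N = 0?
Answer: 576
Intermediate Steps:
E = 33 (E = 3/2 + (-3*(-21))/2 = 3/2 + (1/2)*63 = 3/2 + 63/2 = 33)
C = -288 (C = -24 + 8*(0 - 1*33) = -24 + 8*(0 - 33) = -24 + 8*(-33) = -24 - 264 = -288)
C*Z(13) = -288*(11 - 1*13) = -288*(11 - 13) = -288*(-2) = 576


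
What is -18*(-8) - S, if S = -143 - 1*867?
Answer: 1154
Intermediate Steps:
S = -1010 (S = -143 - 867 = -1010)
-18*(-8) - S = -18*(-8) - 1*(-1010) = 144 + 1010 = 1154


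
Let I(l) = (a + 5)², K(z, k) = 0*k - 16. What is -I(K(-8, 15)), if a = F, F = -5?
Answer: 0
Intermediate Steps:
a = -5
K(z, k) = -16 (K(z, k) = 0 - 16 = -16)
I(l) = 0 (I(l) = (-5 + 5)² = 0² = 0)
-I(K(-8, 15)) = -1*0 = 0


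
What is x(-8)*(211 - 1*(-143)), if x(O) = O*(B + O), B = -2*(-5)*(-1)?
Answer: 50976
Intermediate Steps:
B = -10 (B = 10*(-1) = -10)
x(O) = O*(-10 + O)
x(-8)*(211 - 1*(-143)) = (-8*(-10 - 8))*(211 - 1*(-143)) = (-8*(-18))*(211 + 143) = 144*354 = 50976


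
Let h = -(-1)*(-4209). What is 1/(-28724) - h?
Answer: 120899315/28724 ≈ 4209.0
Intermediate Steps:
h = -4209 (h = -1*4209 = -4209)
1/(-28724) - h = 1/(-28724) - 1*(-4209) = -1/28724 + 4209 = 120899315/28724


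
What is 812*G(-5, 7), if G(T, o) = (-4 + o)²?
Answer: 7308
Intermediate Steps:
812*G(-5, 7) = 812*(-4 + 7)² = 812*3² = 812*9 = 7308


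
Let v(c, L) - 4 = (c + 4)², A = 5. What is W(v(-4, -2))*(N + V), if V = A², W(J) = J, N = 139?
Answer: 656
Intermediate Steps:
v(c, L) = 4 + (4 + c)² (v(c, L) = 4 + (c + 4)² = 4 + (4 + c)²)
V = 25 (V = 5² = 25)
W(v(-4, -2))*(N + V) = (4 + (4 - 4)²)*(139 + 25) = (4 + 0²)*164 = (4 + 0)*164 = 4*164 = 656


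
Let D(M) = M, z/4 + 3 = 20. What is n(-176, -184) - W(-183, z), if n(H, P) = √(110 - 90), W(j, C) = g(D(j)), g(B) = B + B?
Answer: 366 + 2*√5 ≈ 370.47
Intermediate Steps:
z = 68 (z = -12 + 4*20 = -12 + 80 = 68)
g(B) = 2*B
W(j, C) = 2*j
n(H, P) = 2*√5 (n(H, P) = √20 = 2*√5)
n(-176, -184) - W(-183, z) = 2*√5 - 2*(-183) = 2*√5 - 1*(-366) = 2*√5 + 366 = 366 + 2*√5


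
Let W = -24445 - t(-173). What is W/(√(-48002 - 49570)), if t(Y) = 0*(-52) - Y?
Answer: 4103*I*√24393/8131 ≈ 78.812*I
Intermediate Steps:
t(Y) = -Y (t(Y) = 0 - Y = -Y)
W = -24618 (W = -24445 - (-1)*(-173) = -24445 - 1*173 = -24445 - 173 = -24618)
W/(√(-48002 - 49570)) = -24618/√(-48002 - 49570) = -24618*(-I*√24393/48786) = -(-4103)*I*√24393/8131 = 4103*I*√24393/8131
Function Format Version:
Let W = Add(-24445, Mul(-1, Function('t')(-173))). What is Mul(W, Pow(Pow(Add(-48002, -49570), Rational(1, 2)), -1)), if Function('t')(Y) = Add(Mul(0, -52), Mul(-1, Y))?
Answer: Mul(Rational(4103, 8131), I, Pow(24393, Rational(1, 2))) ≈ Mul(78.812, I)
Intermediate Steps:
Function('t')(Y) = Mul(-1, Y) (Function('t')(Y) = Add(0, Mul(-1, Y)) = Mul(-1, Y))
W = -24618 (W = Add(-24445, Mul(-1, Mul(-1, -173))) = Add(-24445, Mul(-1, 173)) = Add(-24445, -173) = -24618)
Mul(W, Pow(Pow(Add(-48002, -49570), Rational(1, 2)), -1)) = Mul(-24618, Pow(Pow(Add(-48002, -49570), Rational(1, 2)), -1)) = Mul(-24618, Pow(Pow(-97572, Rational(1, 2)), -1)) = Mul(-24618, Pow(Mul(2, I, Pow(24393, Rational(1, 2))), -1)) = Mul(-24618, Mul(Rational(-1, 48786), I, Pow(24393, Rational(1, 2)))) = Mul(Rational(4103, 8131), I, Pow(24393, Rational(1, 2)))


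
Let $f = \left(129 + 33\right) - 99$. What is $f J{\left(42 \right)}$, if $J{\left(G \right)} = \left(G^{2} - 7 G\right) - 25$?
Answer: $91035$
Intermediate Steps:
$J{\left(G \right)} = -25 + G^{2} - 7 G$
$f = 63$ ($f = 162 - 99 = 63$)
$f J{\left(42 \right)} = 63 \left(-25 + 42^{2} - 294\right) = 63 \left(-25 + 1764 - 294\right) = 63 \cdot 1445 = 91035$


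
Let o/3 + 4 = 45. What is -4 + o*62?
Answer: 7622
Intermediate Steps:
o = 123 (o = -12 + 3*45 = -12 + 135 = 123)
-4 + o*62 = -4 + 123*62 = -4 + 7626 = 7622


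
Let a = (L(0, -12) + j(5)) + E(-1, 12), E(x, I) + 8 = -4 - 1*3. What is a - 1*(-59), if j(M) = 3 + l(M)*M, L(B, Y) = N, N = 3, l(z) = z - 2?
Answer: 65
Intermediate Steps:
l(z) = -2 + z
L(B, Y) = 3
E(x, I) = -15 (E(x, I) = -8 + (-4 - 1*3) = -8 + (-4 - 3) = -8 - 7 = -15)
j(M) = 3 + M*(-2 + M) (j(M) = 3 + (-2 + M)*M = 3 + M*(-2 + M))
a = 6 (a = (3 + (3 + 5*(-2 + 5))) - 15 = (3 + (3 + 5*3)) - 15 = (3 + (3 + 15)) - 15 = (3 + 18) - 15 = 21 - 15 = 6)
a - 1*(-59) = 6 - 1*(-59) = 6 + 59 = 65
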